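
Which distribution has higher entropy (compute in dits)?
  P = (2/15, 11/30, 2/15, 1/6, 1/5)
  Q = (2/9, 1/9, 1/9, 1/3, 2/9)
P

Computing entropies in dits:
H(P) = 0.6626
H(Q) = 0.6614

Distribution P has higher entropy.

Intuition: The distribution closer to uniform (more spread out) has higher entropy.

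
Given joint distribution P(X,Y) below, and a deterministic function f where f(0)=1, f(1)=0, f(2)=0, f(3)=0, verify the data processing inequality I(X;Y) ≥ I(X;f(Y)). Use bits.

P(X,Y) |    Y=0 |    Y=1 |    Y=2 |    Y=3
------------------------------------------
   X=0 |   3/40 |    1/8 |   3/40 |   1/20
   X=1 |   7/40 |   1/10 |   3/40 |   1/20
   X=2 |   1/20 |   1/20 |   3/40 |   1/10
I(X;Y) = 0.0849, I(X;f(Y)) = 0.0444, inequality holds: 0.0849 ≥ 0.0444

Data Processing Inequality: For any Markov chain X → Y → Z, we have I(X;Y) ≥ I(X;Z).

Here Z = f(Y) is a deterministic function of Y, forming X → Y → Z.

Original I(X;Y) = 0.0849 bits

After applying f:
P(X,Z) where Z=f(Y):
- P(X,Z=0) = P(X,Y=1) + P(X,Y=2) + P(X,Y=3)
- P(X,Z=1) = P(X,Y=0)

I(X;Z) = I(X;f(Y)) = 0.0444 bits

Verification: 0.0849 ≥ 0.0444 ✓

Information cannot be created by processing; the function f can only lose information about X.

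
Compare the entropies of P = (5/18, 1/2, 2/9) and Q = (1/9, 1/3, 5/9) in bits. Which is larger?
P

Computing entropies in bits:
H(P) = 1.4955
H(Q) = 1.3516

Distribution P has higher entropy.

Intuition: The distribution closer to uniform (more spread out) has higher entropy.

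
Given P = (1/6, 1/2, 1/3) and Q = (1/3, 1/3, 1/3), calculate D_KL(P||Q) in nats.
0.0872 nats

KL divergence: D_KL(P||Q) = Σ p(x) log(p(x)/q(x))

Computing term by term:
  x=0: 1/6 × log_e[(1/6)/(1/3)] = 1/6 × -0.6931 = -0.1155
  x=1: 1/2 × log_e[(1/2)/(1/3)] = 1/2 × 0.4055 = 0.2027
  x=2: 1/3 × log_e[(1/3)/(1/3)] = 1/3 × 0.0000 = 0.0000

D_KL(P||Q) = 0.0872 nats

Note: KL divergence is always non-negative and equals 0 iff P = Q.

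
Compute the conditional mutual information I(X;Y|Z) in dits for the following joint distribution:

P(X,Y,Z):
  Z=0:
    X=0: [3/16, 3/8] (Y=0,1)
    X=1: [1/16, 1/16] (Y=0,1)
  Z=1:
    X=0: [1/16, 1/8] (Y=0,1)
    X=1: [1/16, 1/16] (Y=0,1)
0.0045 dits

Conditional mutual information: I(X;Y|Z) = H(X|Z) + H(Y|Z) - H(X,Y|Z)

H(Z) = 0.2697
H(X,Z) = 0.5026 → H(X|Z) = 0.2329
H(Y,Z) = 0.5568 → H(Y|Z) = 0.2871
H(X,Y,Z) = 0.7852 → H(X,Y|Z) = 0.5155

I(X;Y|Z) = 0.2329 + 0.2871 - 0.5155 = 0.0045 dits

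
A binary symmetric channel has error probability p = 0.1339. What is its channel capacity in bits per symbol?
0.4320 bits

For a binary symmetric channel (BSC) with error probability p:
Capacity C = 1 - H(p) bits per symbol

where H(p) = -p log₂(p) - (1-p) log₂(1-p) is the binary entropy function.

H(0.1339) = 0.5680 bits
C = 1 - 0.5680 = 0.4320 bits per symbol

This means we can reliably transmit up to 0.4320 bits of information per channel use.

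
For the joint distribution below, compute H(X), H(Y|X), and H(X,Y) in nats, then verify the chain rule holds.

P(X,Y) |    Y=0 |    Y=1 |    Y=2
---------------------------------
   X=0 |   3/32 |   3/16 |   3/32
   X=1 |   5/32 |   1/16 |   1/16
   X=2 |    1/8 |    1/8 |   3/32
H(X,Y) = 2.1361, H(X) = 1.0916, H(Y|X) = 1.0445 (all in nats)

Chain rule: H(X,Y) = H(X) + H(Y|X)

Left side — joint entropy directly:
H(X,Y) = -Σ p(x,y) log p(x,y) = 2.1361 nats

Right side — compute H(Y|X) from the conditional distributions:
P(X) = (3/8, 9/32, 11/32), so H(X) = 1.0916 nats
H(Y|X) = Σ_x P(X=x) · H(Y|X=x):
  P(Y|X=0) = (1/4, 1/2, 1/4), H(Y|X=0) = 1.0397, weight P(X=0) = 3/8
  P(Y|X=1) = (5/9, 2/9, 2/9), H(Y|X=1) = 0.9950, weight P(X=1) = 9/32
  P(Y|X=2) = (4/11, 4/11, 3/11), H(Y|X=2) = 1.0901, weight P(X=2) = 11/32
H(Y|X) = 1.0445 nats

H(X) + H(Y|X) = 1.0916 + 1.0445 = 2.1361 nats

Both sides equal 2.1361 nats. ✓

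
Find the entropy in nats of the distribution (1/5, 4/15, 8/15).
1.0096 nats

Shannon entropy is H(X) = -Σ p(x) log p(x).

For P = (1/5, 4/15, 8/15):
H = -1/5 × log_e(1/5) -4/15 × log_e(4/15) -8/15 × log_e(8/15)
H = 1.0096 nats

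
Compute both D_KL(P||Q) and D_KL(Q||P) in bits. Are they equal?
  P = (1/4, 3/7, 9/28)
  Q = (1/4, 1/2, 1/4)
D_KL(P||Q) = 0.0212, D_KL(Q||P) = 0.0206

KL divergence is not symmetric: D_KL(P||Q) ≠ D_KL(Q||P) in general.

D_KL(P||Q) = 0.0212 bits
D_KL(Q||P) = 0.0206 bits

No, they are not equal!

This asymmetry is why KL divergence is not a true distance metric.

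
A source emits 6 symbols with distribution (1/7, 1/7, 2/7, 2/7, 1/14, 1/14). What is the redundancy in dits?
0.0621 dits

Redundancy measures how far a source is from maximum entropy:
R = H_max - H(X)

Maximum entropy for 6 symbols: H_max = log_10(6) = 0.7782 dits
Actual entropy: H(X) = 0.7161 dits
Redundancy: R = 0.7782 - 0.7161 = 0.0621 dits

This redundancy represents potential for compression: the source could be compressed by 0.0621 dits per symbol.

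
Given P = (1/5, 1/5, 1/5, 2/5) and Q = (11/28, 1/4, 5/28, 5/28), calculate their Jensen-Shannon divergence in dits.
0.0171 dits

Jensen-Shannon divergence is:
JSD(P||Q) = 0.5 × D_KL(P||M) + 0.5 × D_KL(Q||M)
where M = 0.5 × (P + Q) is the mixture distribution.

M = 0.5 × (1/5, 1/5, 1/5, 2/5) + 0.5 × (11/28, 1/4, 5/28, 5/28) = (0.296429, 9/40, 0.189286, 0.289286)

D_KL(P||M) = 0.0167 dits
D_KL(Q||M) = 0.0176 dits

JSD(P||Q) = 0.5 × 0.0167 + 0.5 × 0.0176 = 0.0171 dits

Unlike KL divergence, JSD is symmetric and bounded: 0 ≤ JSD ≤ log(2).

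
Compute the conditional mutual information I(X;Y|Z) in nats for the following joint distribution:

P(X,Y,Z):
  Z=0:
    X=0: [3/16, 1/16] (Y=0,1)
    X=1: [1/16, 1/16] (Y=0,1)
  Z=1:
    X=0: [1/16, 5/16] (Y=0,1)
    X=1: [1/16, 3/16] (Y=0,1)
0.0147 nats

Conditional mutual information: I(X;Y|Z) = H(X|Z) + H(Y|Z) - H(X,Y|Z)

H(Z) = 0.6616
H(X,Z) = 1.3209 → H(X|Z) = 0.6593
H(Y,Z) = 1.2130 → H(Y|Z) = 0.5514
H(X,Y,Z) = 1.8577 → H(X,Y|Z) = 1.1961

I(X;Y|Z) = 0.6593 + 0.5514 - 1.1961 = 0.0147 nats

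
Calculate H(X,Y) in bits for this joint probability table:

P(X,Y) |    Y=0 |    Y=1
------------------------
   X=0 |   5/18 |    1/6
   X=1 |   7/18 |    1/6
1.9049 bits

Joint entropy is H(X,Y) = -Σ_{x,y} p(x,y) log p(x,y).

Summing over all non-zero entries:
H(X,Y) = -[5/18·log_2(5/18) + 1/6·log_2(1/6) + 7/18·log_2(7/18) + 1/6·log_2(1/6)]
H(X,Y) = 1.9049 bits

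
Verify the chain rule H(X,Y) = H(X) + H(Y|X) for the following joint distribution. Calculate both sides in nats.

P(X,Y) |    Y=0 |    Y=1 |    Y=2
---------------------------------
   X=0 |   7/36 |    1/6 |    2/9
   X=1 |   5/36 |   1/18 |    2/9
H(X,Y) = 1.7203, H(X) = 0.6792, H(Y|X) = 1.0411 (all in nats)

Chain rule: H(X,Y) = H(X) + H(Y|X)

Left side — joint entropy directly:
H(X,Y) = -Σ p(x,y) log p(x,y) = 1.7203 nats

Right side — compute H(Y|X) from the conditional distributions:
P(X) = (7/12, 5/12), so H(X) = 0.6792 nats
H(Y|X) = Σ_x P(X=x) · H(Y|X=x):
  P(Y|X=0) = (1/3, 2/7, 8/21), H(Y|X=0) = 1.0918, weight P(X=0) = 7/12
  P(Y|X=1) = (1/3, 2/15, 8/15), H(Y|X=1) = 0.9701, weight P(X=1) = 5/12
H(Y|X) = 1.0411 nats

H(X) + H(Y|X) = 0.6792 + 1.0411 = 1.7203 nats

Both sides equal 1.7203 nats. ✓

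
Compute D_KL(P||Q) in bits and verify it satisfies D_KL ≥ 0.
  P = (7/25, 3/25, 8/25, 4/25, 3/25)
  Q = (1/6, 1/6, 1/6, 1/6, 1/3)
0.2676 bits

KL divergence satisfies the Gibbs inequality: D_KL(P||Q) ≥ 0 for all distributions P, Q.

D_KL(P||Q) = Σ p(x) log(p(x)/q(x))
Term by term:
  x=0: 7/25 × log_2[(7/25)/(1/6)] = 0.2096
  x=1: 3/25 × log_2[(3/25)/(1/6)] = -0.0569
  x=2: 8/25 × log_2[(8/25)/(1/6)] = 0.3012
  x=3: 4/25 × log_2[(4/25)/(1/6)] = -0.0094
  x=4: 3/25 × log_2[(3/25)/(1/3)] = -0.1769
D_KL(P||Q) = 0.2676 bits

D_KL(P||Q) = 0.2676 ≥ 0 ✓

This non-negativity is a fundamental property: relative entropy cannot be negative because it measures how different Q is from P.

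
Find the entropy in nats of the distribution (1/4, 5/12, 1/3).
1.0776 nats

Shannon entropy is H(X) = -Σ p(x) log p(x).

For P = (1/4, 5/12, 1/3):
H = -1/4 × log_e(1/4) -5/12 × log_e(5/12) -1/3 × log_e(1/3)
H = 1.0776 nats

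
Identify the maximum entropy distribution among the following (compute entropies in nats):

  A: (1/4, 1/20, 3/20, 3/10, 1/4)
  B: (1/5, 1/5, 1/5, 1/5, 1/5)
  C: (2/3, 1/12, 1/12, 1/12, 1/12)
B

For a discrete distribution over n outcomes, entropy is maximized by the uniform distribution.

Computing entropies:
H(A) = 1.4887 nats
H(B) = 1.6094 nats
H(C) = 1.0986 nats

The uniform distribution (where all probabilities equal 1/5) achieves the maximum entropy of log_e(5) = 1.6094 nats.

Distribution B has the highest entropy.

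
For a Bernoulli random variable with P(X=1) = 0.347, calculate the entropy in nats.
0.6456 nats

The binary entropy function is:
H(p) = -p log(p) - (1-p) log(1-p)

H(0.347) = -0.347 × log_e(0.347) - 0.653 × log_e(0.653)
H(0.347) = 0.6456 nats

Note: Binary entropy is maximized at p=0.5 (H=1 bit) and minimized at p=0 or p=1 (H=0).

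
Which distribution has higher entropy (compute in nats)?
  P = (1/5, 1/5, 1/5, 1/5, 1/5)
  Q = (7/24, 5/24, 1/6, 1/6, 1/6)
P

Computing entropies in nats:
H(P) = 1.6094
H(Q) = 1.5820

Distribution P has higher entropy.

Intuition: The distribution closer to uniform (more spread out) has higher entropy.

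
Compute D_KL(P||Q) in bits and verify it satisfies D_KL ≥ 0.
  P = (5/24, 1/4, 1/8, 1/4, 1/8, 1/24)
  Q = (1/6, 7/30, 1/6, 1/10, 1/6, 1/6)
0.2353 bits

KL divergence satisfies the Gibbs inequality: D_KL(P||Q) ≥ 0 for all distributions P, Q.

D_KL(P||Q) = Σ p(x) log(p(x)/q(x))
Term by term:
  x=0: 5/24 × log_2[(5/24)/(1/6)] = 0.0671
  x=1: 1/4 × log_2[(1/4)/(7/30)] = 0.0249
  x=2: 1/8 × log_2[(1/8)/(1/6)] = -0.0519
  x=3: 1/4 × log_2[(1/4)/(1/10)] = 0.3305
  x=4: 1/8 × log_2[(1/8)/(1/6)] = -0.0519
  x=5: 1/24 × log_2[(1/24)/(1/6)] = -0.0833
D_KL(P||Q) = 0.2353 bits

D_KL(P||Q) = 0.2353 ≥ 0 ✓

This non-negativity is a fundamental property: relative entropy cannot be negative because it measures how different Q is from P.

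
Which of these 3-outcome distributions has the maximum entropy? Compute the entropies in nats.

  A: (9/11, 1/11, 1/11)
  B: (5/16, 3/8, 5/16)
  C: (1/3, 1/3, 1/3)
C

For a discrete distribution over n outcomes, entropy is maximized by the uniform distribution.

Computing entropies:
H(A) = 0.6002 nats
H(B) = 1.0948 nats
H(C) = 1.0986 nats

The uniform distribution (where all probabilities equal 1/3) achieves the maximum entropy of log_e(3) = 1.0986 nats.

Distribution C has the highest entropy.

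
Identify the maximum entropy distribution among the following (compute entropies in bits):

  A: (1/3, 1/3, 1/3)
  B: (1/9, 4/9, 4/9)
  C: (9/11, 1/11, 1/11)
A

For a discrete distribution over n outcomes, entropy is maximized by the uniform distribution.

Computing entropies:
H(A) = 1.5850 bits
H(B) = 1.3921 bits
H(C) = 0.8659 bits

The uniform distribution (where all probabilities equal 1/3) achieves the maximum entropy of log_2(3) = 1.5850 bits.

Distribution A has the highest entropy.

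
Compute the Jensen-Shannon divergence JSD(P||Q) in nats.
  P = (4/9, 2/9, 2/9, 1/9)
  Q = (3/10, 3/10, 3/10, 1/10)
0.0130 nats

Jensen-Shannon divergence is:
JSD(P||Q) = 0.5 × D_KL(P||M) + 0.5 × D_KL(Q||M)
where M = 0.5 × (P + Q) is the mixture distribution.

M = 0.5 × (4/9, 2/9, 2/9, 1/9) + 0.5 × (3/10, 3/10, 3/10, 1/10) = (0.372222, 0.261111, 0.261111, 0.105556)

D_KL(P||M) = 0.0128 nats
D_KL(Q||M) = 0.0132 nats

JSD(P||Q) = 0.5 × 0.0128 + 0.5 × 0.0132 = 0.0130 nats

Unlike KL divergence, JSD is symmetric and bounded: 0 ≤ JSD ≤ log(2).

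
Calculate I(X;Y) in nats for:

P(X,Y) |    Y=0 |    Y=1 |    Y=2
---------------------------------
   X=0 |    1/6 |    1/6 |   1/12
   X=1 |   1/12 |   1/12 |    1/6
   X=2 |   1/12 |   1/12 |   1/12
0.0378 nats

Mutual information: I(X;Y) = H(X) + H(Y) - H(X,Y)

Marginals:
P(X) = (5/12, 1/3, 1/4), H(X) = 1.0776 nats
P(Y) = (1/3, 1/3, 1/3), H(Y) = 1.0986 nats

Joint entropy: H(X,Y) = 2.1383 nats

I(X;Y) = 1.0776 + 1.0986 - 2.1383 = 0.0378 nats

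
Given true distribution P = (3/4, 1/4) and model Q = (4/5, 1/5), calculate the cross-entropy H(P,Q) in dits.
0.2474 dits

Cross-entropy: H(P,Q) = -Σ p(x) log q(x)

Alternatively: H(P,Q) = H(P) + D_KL(P||Q)
H(P) = 0.2442 dits
D_KL(P||Q) = 0.0032 dits

H(P,Q) = 0.2442 + 0.0032 = 0.2474 dits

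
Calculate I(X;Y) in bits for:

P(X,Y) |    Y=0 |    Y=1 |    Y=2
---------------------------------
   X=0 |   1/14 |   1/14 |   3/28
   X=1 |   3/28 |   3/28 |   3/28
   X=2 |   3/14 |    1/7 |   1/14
0.0483 bits

Mutual information: I(X;Y) = H(X) + H(Y) - H(X,Y)

Marginals:
P(X) = (1/4, 9/28, 3/7), H(X) = 1.5502 bits
P(Y) = (11/28, 9/28, 2/7), H(Y) = 1.5722 bits

Joint entropy: H(X,Y) = 3.0742 bits

I(X;Y) = 1.5502 + 1.5722 - 3.0742 = 0.0483 bits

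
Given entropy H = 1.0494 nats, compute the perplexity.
2.8559

Perplexity is e^H (or exp(H) for natural log).

H = 1.0494 nats
Perplexity = e^1.0494 = 2.8559

Interpretation: The model's uncertainty is equivalent to choosing uniformly among 2.9 options.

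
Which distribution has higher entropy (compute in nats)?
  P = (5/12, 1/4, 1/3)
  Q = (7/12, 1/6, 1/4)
P

Computing entropies in nats:
H(P) = 1.0776
H(Q) = 0.9596

Distribution P has higher entropy.

Intuition: The distribution closer to uniform (more spread out) has higher entropy.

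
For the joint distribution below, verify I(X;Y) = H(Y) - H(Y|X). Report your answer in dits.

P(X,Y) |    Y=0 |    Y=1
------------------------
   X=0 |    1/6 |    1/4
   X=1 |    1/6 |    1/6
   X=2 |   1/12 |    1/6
I(X;Y) = 0.0037 dits

Mutual information has multiple equivalent forms:
- I(X;Y) = H(X) - H(X|Y)
- I(X;Y) = H(Y) - H(Y|X)
- I(X;Y) = H(X) + H(Y) - H(X,Y)

Computing all quantities:
H(X) = 0.4680, H(Y) = 0.2950, H(X,Y) = 0.7592
H(X|Y) = 0.4642, H(Y|X) = 0.2912

Verification:
H(X) - H(X|Y) = 0.4680 - 0.4642 = 0.0037
H(Y) - H(Y|X) = 0.2950 - 0.2912 = 0.0037
H(X) + H(Y) - H(X,Y) = 0.4680 + 0.2950 - 0.7592 = 0.0037

All forms give I(X;Y) = 0.0037 dits. ✓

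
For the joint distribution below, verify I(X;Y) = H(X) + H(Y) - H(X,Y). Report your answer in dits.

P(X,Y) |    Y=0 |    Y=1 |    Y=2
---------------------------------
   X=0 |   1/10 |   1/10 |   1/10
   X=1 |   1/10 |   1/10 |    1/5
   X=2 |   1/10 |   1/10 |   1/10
I(X;Y) = 0.0060 dits

Mutual information has multiple equivalent forms:
- I(X;Y) = H(X) - H(X|Y)
- I(X;Y) = H(Y) - H(Y|X)
- I(X;Y) = H(X) + H(Y) - H(X,Y)

Computing all quantities:
H(X) = 0.4729, H(Y) = 0.4729, H(X,Y) = 0.9398
H(X|Y) = 0.4669, H(Y|X) = 0.4669

Verification:
H(X) - H(X|Y) = 0.4729 - 0.4669 = 0.0060
H(Y) - H(Y|X) = 0.4729 - 0.4669 = 0.0060
H(X) + H(Y) - H(X,Y) = 0.4729 + 0.4729 - 0.9398 = 0.0060

All forms give I(X;Y) = 0.0060 dits. ✓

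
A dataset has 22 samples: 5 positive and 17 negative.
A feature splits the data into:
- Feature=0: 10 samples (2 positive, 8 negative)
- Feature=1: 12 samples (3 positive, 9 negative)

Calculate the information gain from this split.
0.0026 bits

Information Gain = H(Y) - H(Y|Feature)

Before split:
P(positive) = 5/22 = 0.2273
H(Y) = 0.7732 bits

After split:
Feature=0: H = 0.7219 bits (weight = 10/22)
Feature=1: H = 0.8113 bits (weight = 12/22)
H(Y|Feature) = (10/22)×0.7219 + (12/22)×0.8113 = 0.7707 bits

Information Gain = 0.7732 - 0.7707 = 0.0026 bits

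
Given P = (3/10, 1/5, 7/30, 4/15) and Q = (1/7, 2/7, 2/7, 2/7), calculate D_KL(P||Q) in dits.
0.0372 dits

KL divergence: D_KL(P||Q) = Σ p(x) log(p(x)/q(x))

Computing term by term:
  x=0: 3/10 × log_10[(3/10)/(1/7)] = 3/10 × 0.3222 = 0.0967
  x=1: 1/5 × log_10[(1/5)/(2/7)] = 1/5 × -0.1549 = -0.0310
  x=2: 7/30 × log_10[(7/30)/(2/7)] = 7/30 × -0.0880 = -0.0205
  x=3: 4/15 × log_10[(4/15)/(2/7)] = 4/15 × -0.0300 = -0.0080

D_KL(P||Q) = 0.0372 dits

Note: KL divergence is always non-negative and equals 0 iff P = Q.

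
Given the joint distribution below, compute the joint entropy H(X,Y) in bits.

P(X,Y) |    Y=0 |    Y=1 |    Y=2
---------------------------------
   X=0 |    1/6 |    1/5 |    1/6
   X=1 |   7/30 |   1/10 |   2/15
2.5357 bits

Joint entropy is H(X,Y) = -Σ_{x,y} p(x,y) log p(x,y).

Summing over all non-zero entries:
H(X,Y) = -[1/6·log_2(1/6) + 1/5·log_2(1/5) + 1/6·log_2(1/6) + 7/30·log_2(7/30) + 1/10·log_2(1/10) + 2/15·log_2(2/15)]
H(X,Y) = 2.5357 bits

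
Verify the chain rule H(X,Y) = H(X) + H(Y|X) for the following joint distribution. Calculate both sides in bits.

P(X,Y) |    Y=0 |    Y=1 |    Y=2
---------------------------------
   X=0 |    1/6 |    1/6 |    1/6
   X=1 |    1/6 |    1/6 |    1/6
H(X,Y) = 2.5850, H(X) = 1.0000, H(Y|X) = 1.5850 (all in bits)

Chain rule: H(X,Y) = H(X) + H(Y|X)

Left side — joint entropy directly:
H(X,Y) = -Σ p(x,y) log p(x,y) = 2.5850 bits

Right side — compute H(Y|X) from the conditional distributions:
P(X) = (1/2, 1/2), so H(X) = 1.0000 bits
H(Y|X) = Σ_x P(X=x) · H(Y|X=x):
  P(Y|X=0) = (1/3, 1/3, 1/3), H(Y|X=0) = 1.5850, weight P(X=0) = 1/2
  P(Y|X=1) = (1/3, 1/3, 1/3), H(Y|X=1) = 1.5850, weight P(X=1) = 1/2
H(Y|X) = 1.5850 bits

H(X) + H(Y|X) = 1.0000 + 1.5850 = 2.5850 bits

Both sides equal 2.5850 bits. ✓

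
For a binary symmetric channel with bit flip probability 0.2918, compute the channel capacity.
0.1290 bits

For a binary symmetric channel (BSC) with error probability p:
Capacity C = 1 - H(p) bits per symbol

where H(p) = -p log₂(p) - (1-p) log₂(1-p) is the binary entropy function.

H(0.2918) = 0.8710 bits
C = 1 - 0.8710 = 0.1290 bits per symbol

This means we can reliably transmit up to 0.1290 bits of information per channel use.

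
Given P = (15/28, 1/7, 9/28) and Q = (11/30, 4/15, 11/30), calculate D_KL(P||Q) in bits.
0.1033 bits

KL divergence: D_KL(P||Q) = Σ p(x) log(p(x)/q(x))

Computing term by term:
  x=0: 15/28 × log_2[(15/28)/(11/30)] = 15/28 × 0.5470 = 0.2930
  x=1: 1/7 × log_2[(1/7)/(4/15)] = 1/7 × -0.9005 = -0.1286
  x=2: 9/28 × log_2[(9/28)/(11/30)] = 9/28 × -0.1900 = -0.0611

D_KL(P||Q) = 0.1033 bits

Note: KL divergence is always non-negative and equals 0 iff P = Q.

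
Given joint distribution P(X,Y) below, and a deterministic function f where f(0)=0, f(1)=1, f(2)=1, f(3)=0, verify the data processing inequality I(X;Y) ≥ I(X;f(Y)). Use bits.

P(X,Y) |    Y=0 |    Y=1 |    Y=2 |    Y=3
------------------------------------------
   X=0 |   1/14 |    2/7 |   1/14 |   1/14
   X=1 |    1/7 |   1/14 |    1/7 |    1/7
I(X;Y) = 0.1518, I(X;f(Y)) = 0.0611, inequality holds: 0.1518 ≥ 0.0611

Data Processing Inequality: For any Markov chain X → Y → Z, we have I(X;Y) ≥ I(X;Z).

Here Z = f(Y) is a deterministic function of Y, forming X → Y → Z.

Original I(X;Y) = 0.1518 bits

After applying f:
P(X,Z) where Z=f(Y):
- P(X,Z=0) = P(X,Y=0) + P(X,Y=3)
- P(X,Z=1) = P(X,Y=1) + P(X,Y=2)

I(X;Z) = I(X;f(Y)) = 0.0611 bits

Verification: 0.1518 ≥ 0.0611 ✓

Information cannot be created by processing; the function f can only lose information about X.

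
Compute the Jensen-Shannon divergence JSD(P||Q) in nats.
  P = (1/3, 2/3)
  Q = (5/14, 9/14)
0.0003 nats

Jensen-Shannon divergence is:
JSD(P||Q) = 0.5 × D_KL(P||M) + 0.5 × D_KL(Q||M)
where M = 0.5 × (P + Q) is the mixture distribution.

M = 0.5 × (1/3, 2/3) + 0.5 × (5/14, 9/14) = (0.345238, 0.654762)

D_KL(P||M) = 0.0003 nats
D_KL(Q||M) = 0.0003 nats

JSD(P||Q) = 0.5 × 0.0003 + 0.5 × 0.0003 = 0.0003 nats

Unlike KL divergence, JSD is symmetric and bounded: 0 ≤ JSD ≤ log(2).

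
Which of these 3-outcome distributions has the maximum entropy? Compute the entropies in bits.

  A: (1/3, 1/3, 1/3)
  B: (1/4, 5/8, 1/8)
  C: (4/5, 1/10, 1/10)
A

For a discrete distribution over n outcomes, entropy is maximized by the uniform distribution.

Computing entropies:
H(A) = 1.5850 bits
H(B) = 1.2988 bits
H(C) = 0.9219 bits

The uniform distribution (where all probabilities equal 1/3) achieves the maximum entropy of log_2(3) = 1.5850 bits.

Distribution A has the highest entropy.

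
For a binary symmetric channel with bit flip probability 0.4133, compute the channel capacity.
0.0218 bits

For a binary symmetric channel (BSC) with error probability p:
Capacity C = 1 - H(p) bits per symbol

where H(p) = -p log₂(p) - (1-p) log₂(1-p) is the binary entropy function.

H(0.4133) = 0.9782 bits
C = 1 - 0.9782 = 0.0218 bits per symbol

This means we can reliably transmit up to 0.0218 bits of information per channel use.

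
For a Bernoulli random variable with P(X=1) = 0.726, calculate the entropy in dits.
0.2550 dits

The binary entropy function is:
H(p) = -p log(p) - (1-p) log(1-p)

H(0.726) = -0.726 × log_10(0.726) - 0.274 × log_10(0.274)
H(0.726) = 0.2550 dits

Note: Binary entropy is maximized at p=0.5 (H=1 bit) and minimized at p=0 or p=1 (H=0).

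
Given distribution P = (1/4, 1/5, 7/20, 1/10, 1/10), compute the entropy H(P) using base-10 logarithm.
0.6499 dits

Shannon entropy is H(X) = -Σ p(x) log p(x).

For P = (1/4, 1/5, 7/20, 1/10, 1/10):
H = -1/4 × log_10(1/4) -1/5 × log_10(1/5) -7/20 × log_10(7/20) -1/10 × log_10(1/10) -1/10 × log_10(1/10)
H = 0.6499 dits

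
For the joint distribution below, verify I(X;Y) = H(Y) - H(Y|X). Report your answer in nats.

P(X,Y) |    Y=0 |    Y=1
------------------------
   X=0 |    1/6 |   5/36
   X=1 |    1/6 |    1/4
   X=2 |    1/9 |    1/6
I(X;Y) = 0.0091 nats

Mutual information has multiple equivalent forms:
- I(X;Y) = H(X) - H(X|Y)
- I(X;Y) = H(Y) - H(Y|X)
- I(X;Y) = H(X) + H(Y) - H(X,Y)

Computing all quantities:
H(X) = 1.0829, H(Y) = 0.6870, H(X,Y) = 1.7608
H(X|Y) = 1.0738, H(Y|X) = 0.6779

Verification:
H(X) - H(X|Y) = 1.0829 - 1.0738 = 0.0091
H(Y) - H(Y|X) = 0.6870 - 0.6779 = 0.0091
H(X) + H(Y) - H(X,Y) = 1.0829 + 0.6870 - 1.7608 = 0.0091

All forms give I(X;Y) = 0.0091 nats. ✓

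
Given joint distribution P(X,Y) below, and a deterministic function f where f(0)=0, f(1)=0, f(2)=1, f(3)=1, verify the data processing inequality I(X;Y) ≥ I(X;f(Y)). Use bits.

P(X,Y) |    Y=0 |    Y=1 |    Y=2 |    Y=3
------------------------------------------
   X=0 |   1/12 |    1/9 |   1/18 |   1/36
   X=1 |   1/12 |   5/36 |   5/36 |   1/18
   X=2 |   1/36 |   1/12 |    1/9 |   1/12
I(X;Y) = 0.0624, I(X;f(Y)) = 0.0487, inequality holds: 0.0624 ≥ 0.0487

Data Processing Inequality: For any Markov chain X → Y → Z, we have I(X;Y) ≥ I(X;Z).

Here Z = f(Y) is a deterministic function of Y, forming X → Y → Z.

Original I(X;Y) = 0.0624 bits

After applying f:
P(X,Z) where Z=f(Y):
- P(X,Z=0) = P(X,Y=0) + P(X,Y=1)
- P(X,Z=1) = P(X,Y=2) + P(X,Y=3)

I(X;Z) = I(X;f(Y)) = 0.0487 bits

Verification: 0.0624 ≥ 0.0487 ✓

Information cannot be created by processing; the function f can only lose information about X.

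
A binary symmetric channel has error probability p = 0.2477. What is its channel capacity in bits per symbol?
0.1924 bits

For a binary symmetric channel (BSC) with error probability p:
Capacity C = 1 - H(p) bits per symbol

where H(p) = -p log₂(p) - (1-p) log₂(1-p) is the binary entropy function.

H(0.2477) = 0.8076 bits
C = 1 - 0.8076 = 0.1924 bits per symbol

This means we can reliably transmit up to 0.1924 bits of information per channel use.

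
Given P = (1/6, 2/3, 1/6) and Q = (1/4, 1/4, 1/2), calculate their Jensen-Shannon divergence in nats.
0.0969 nats

Jensen-Shannon divergence is:
JSD(P||Q) = 0.5 × D_KL(P||M) + 0.5 × D_KL(Q||M)
where M = 0.5 × (P + Q) is the mixture distribution.

M = 0.5 × (1/6, 2/3, 1/6) + 0.5 × (1/4, 1/4, 1/2) = (5/24, 11/24, 1/3)

D_KL(P||M) = 0.0971 nats
D_KL(Q||M) = 0.0968 nats

JSD(P||Q) = 0.5 × 0.0971 + 0.5 × 0.0968 = 0.0969 nats

Unlike KL divergence, JSD is symmetric and bounded: 0 ≤ JSD ≤ log(2).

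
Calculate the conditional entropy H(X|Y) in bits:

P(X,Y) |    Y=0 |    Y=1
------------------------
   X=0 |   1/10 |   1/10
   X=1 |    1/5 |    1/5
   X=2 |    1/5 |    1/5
1.5219 bits

Using the chain rule: H(X|Y) = H(X,Y) - H(Y)

First, compute H(X,Y) = 2.5219 bits

Marginal P(Y) = (1/2, 1/2)
H(Y) = 1.0000 bits

H(X|Y) = H(X,Y) - H(Y) = 2.5219 - 1.0000 = 1.5219 bits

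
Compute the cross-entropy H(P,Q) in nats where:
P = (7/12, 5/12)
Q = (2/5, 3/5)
0.7473 nats

Cross-entropy: H(P,Q) = -Σ p(x) log q(x)

Alternatively: H(P,Q) = H(P) + D_KL(P||Q)
H(P) = 0.6792 nats
D_KL(P||Q) = 0.0682 nats

H(P,Q) = 0.6792 + 0.0682 = 0.7473 nats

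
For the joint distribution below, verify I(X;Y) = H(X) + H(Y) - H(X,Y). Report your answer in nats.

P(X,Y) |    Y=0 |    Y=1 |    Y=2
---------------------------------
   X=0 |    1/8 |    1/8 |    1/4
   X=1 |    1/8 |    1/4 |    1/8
I(X;Y) = 0.0425 nats

Mutual information has multiple equivalent forms:
- I(X;Y) = H(X) - H(X|Y)
- I(X;Y) = H(Y) - H(Y|X)
- I(X;Y) = H(X) + H(Y) - H(X,Y)

Computing all quantities:
H(X) = 0.6931, H(Y) = 1.0822, H(X,Y) = 1.7329
H(X|Y) = 0.6507, H(Y|X) = 1.0397

Verification:
H(X) - H(X|Y) = 0.6931 - 0.6507 = 0.0425
H(Y) - H(Y|X) = 1.0822 - 1.0397 = 0.0425
H(X) + H(Y) - H(X,Y) = 0.6931 + 1.0822 - 1.7329 = 0.0425

All forms give I(X;Y) = 0.0425 nats. ✓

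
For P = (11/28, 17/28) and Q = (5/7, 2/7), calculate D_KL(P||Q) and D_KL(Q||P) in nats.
D_KL(P||Q) = 0.2228, D_KL(Q||P) = 0.2117

KL divergence is not symmetric: D_KL(P||Q) ≠ D_KL(Q||P) in general.

D_KL(P||Q) = 0.2228 nats
D_KL(Q||P) = 0.2117 nats

No, they are not equal!

This asymmetry is why KL divergence is not a true distance metric.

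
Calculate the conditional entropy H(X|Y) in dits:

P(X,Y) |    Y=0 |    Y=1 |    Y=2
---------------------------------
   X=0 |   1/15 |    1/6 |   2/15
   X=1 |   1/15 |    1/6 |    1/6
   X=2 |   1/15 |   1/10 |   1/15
0.4624 dits

Using the chain rule: H(X|Y) = H(X,Y) - H(Y)

First, compute H(X,Y) = 0.9194 dits

Marginal P(Y) = (1/5, 13/30, 11/30)
H(Y) = 0.4569 dits

H(X|Y) = H(X,Y) - H(Y) = 0.9194 - 0.4569 = 0.4624 dits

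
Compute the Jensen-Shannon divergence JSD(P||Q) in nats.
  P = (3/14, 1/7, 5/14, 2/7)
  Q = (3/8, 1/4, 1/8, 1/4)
0.0482 nats

Jensen-Shannon divergence is:
JSD(P||Q) = 0.5 × D_KL(P||M) + 0.5 × D_KL(Q||M)
where M = 0.5 × (P + Q) is the mixture distribution.

M = 0.5 × (3/14, 1/7, 5/14, 2/7) + 0.5 × (3/8, 1/4, 1/8, 1/4) = (0.294643, 0.196429, 0.241071, 0.267857)

D_KL(P||M) = 0.0451 nats
D_KL(Q||M) = 0.0514 nats

JSD(P||Q) = 0.5 × 0.0451 + 0.5 × 0.0514 = 0.0482 nats

Unlike KL divergence, JSD is symmetric and bounded: 0 ≤ JSD ≤ log(2).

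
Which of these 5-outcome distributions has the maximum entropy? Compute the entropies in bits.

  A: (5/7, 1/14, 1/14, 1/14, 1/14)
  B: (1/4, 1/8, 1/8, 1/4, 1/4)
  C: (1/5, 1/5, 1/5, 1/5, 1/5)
C

For a discrete distribution over n outcomes, entropy is maximized by the uniform distribution.

Computing entropies:
H(A) = 1.4345 bits
H(B) = 2.2500 bits
H(C) = 2.3219 bits

The uniform distribution (where all probabilities equal 1/5) achieves the maximum entropy of log_2(5) = 2.3219 bits.

Distribution C has the highest entropy.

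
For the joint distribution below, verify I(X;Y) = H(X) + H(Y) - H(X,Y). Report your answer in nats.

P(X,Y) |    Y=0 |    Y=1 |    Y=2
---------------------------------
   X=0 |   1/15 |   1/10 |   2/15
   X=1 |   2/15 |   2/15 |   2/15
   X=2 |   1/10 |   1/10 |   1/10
I(X;Y) = 0.0080 nats

Mutual information has multiple equivalent forms:
- I(X;Y) = H(X) - H(X|Y)
- I(X;Y) = H(Y) - H(Y|X)
- I(X;Y) = H(X) + H(Y) - H(X,Y)

Computing all quantities:
H(X) = 1.0889, H(Y) = 1.0953, H(X,Y) = 2.1762
H(X|Y) = 1.0809, H(Y|X) = 1.0873

Verification:
H(X) - H(X|Y) = 1.0889 - 1.0809 = 0.0080
H(Y) - H(Y|X) = 1.0953 - 1.0873 = 0.0080
H(X) + H(Y) - H(X,Y) = 1.0889 + 1.0953 - 2.1762 = 0.0080

All forms give I(X;Y) = 0.0080 nats. ✓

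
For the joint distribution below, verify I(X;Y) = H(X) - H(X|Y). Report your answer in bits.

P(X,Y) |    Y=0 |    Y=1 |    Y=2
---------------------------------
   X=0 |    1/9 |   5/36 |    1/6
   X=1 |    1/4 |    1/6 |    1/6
I(X;Y) = 0.0212 bits

Mutual information has multiple equivalent forms:
- I(X;Y) = H(X) - H(X|Y)
- I(X;Y) = H(Y) - H(Y|X)
- I(X;Y) = H(X) + H(Y) - H(X,Y)

Computing all quantities:
H(X) = 0.9799, H(Y) = 1.5816, H(X,Y) = 2.5403
H(X|Y) = 0.9586, H(Y|X) = 1.5604

Verification:
H(X) - H(X|Y) = 0.9799 - 0.9586 = 0.0212
H(Y) - H(Y|X) = 1.5816 - 1.5604 = 0.0212
H(X) + H(Y) - H(X,Y) = 0.9799 + 1.5816 - 2.5403 = 0.0212

All forms give I(X;Y) = 0.0212 bits. ✓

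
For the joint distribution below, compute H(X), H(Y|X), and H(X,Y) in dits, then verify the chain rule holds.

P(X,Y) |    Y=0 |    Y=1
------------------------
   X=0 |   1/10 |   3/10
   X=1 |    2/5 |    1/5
H(X,Y) = 0.5558, H(X) = 0.2923, H(Y|X) = 0.2635 (all in dits)

Chain rule: H(X,Y) = H(X) + H(Y|X)

Left side — joint entropy directly:
H(X,Y) = -Σ p(x,y) log p(x,y) = 0.5558 dits

Right side — compute H(Y|X) from the conditional distributions:
P(X) = (2/5, 3/5), so H(X) = 0.2923 dits
H(Y|X) = Σ_x P(X=x) · H(Y|X=x):
  P(Y|X=0) = (1/4, 3/4), H(Y|X=0) = 0.2442, weight P(X=0) = 2/5
  P(Y|X=1) = (2/3, 1/3), H(Y|X=1) = 0.2764, weight P(X=1) = 3/5
H(Y|X) = 0.2635 dits

H(X) + H(Y|X) = 0.2923 + 0.2635 = 0.5558 dits

Both sides equal 0.5558 dits. ✓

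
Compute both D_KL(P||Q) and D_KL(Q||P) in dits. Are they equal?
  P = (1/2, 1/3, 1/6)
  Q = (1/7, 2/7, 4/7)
D_KL(P||Q) = 0.2052, D_KL(Q||P) = 0.2089

KL divergence is not symmetric: D_KL(P||Q) ≠ D_KL(Q||P) in general.

D_KL(P||Q) = 0.2052 dits
D_KL(Q||P) = 0.2089 dits

No, they are not equal!

This asymmetry is why KL divergence is not a true distance metric.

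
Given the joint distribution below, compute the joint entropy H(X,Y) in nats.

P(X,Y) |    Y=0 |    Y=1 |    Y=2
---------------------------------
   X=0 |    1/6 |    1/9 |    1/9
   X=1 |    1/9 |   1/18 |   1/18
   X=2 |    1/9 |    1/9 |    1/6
2.1391 nats

Joint entropy is H(X,Y) = -Σ_{x,y} p(x,y) log p(x,y).

Summing over all non-zero entries:
H(X,Y) = -[1/6·log_e(1/6) + 1/9·log_e(1/9) + 1/9·log_e(1/9) + 1/9·log_e(1/9) + 1/18·log_e(1/18) + 1/18·log_e(1/18) + 1/9·log_e(1/9) + 1/9·log_e(1/9) + 1/6·log_e(1/6)]
H(X,Y) = 2.1391 nats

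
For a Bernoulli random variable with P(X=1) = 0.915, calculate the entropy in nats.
0.2908 nats

The binary entropy function is:
H(p) = -p log(p) - (1-p) log(1-p)

H(0.915) = -0.915 × log_e(0.915) - 0.085 × log_e(0.085)
H(0.915) = 0.2908 nats

Note: Binary entropy is maximized at p=0.5 (H=1 bit) and minimized at p=0 or p=1 (H=0).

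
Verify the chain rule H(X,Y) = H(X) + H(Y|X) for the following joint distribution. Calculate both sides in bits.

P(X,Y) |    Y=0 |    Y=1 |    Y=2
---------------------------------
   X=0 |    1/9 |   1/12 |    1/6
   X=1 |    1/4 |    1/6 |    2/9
H(X,Y) = 2.4948, H(X) = 0.9436, H(Y|X) = 1.5512 (all in bits)

Chain rule: H(X,Y) = H(X) + H(Y|X)

Left side — joint entropy directly:
H(X,Y) = -Σ p(x,y) log p(x,y) = 2.4948 bits

Right side — compute H(Y|X) from the conditional distributions:
P(X) = (13/36, 23/36), so H(X) = 0.9436 bits
H(Y|X) = Σ_x P(X=x) · H(Y|X=x):
  P(Y|X=0) = (4/13, 3/13, 6/13), H(Y|X=0) = 1.5262, weight P(X=0) = 13/36
  P(Y|X=1) = (9/23, 6/23, 8/23), H(Y|X=1) = 1.5653, weight P(X=1) = 23/36
H(Y|X) = 1.5512 bits

H(X) + H(Y|X) = 0.9436 + 1.5512 = 2.4948 bits

Both sides equal 2.4948 bits. ✓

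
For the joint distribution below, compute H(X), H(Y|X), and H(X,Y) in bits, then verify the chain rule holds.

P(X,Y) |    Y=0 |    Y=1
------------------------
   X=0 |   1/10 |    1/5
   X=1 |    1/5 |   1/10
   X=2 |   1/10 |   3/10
H(X,Y) = 2.4464, H(X) = 1.5710, H(Y|X) = 0.8755 (all in bits)

Chain rule: H(X,Y) = H(X) + H(Y|X)

Left side — joint entropy directly:
H(X,Y) = -Σ p(x,y) log p(x,y) = 2.4464 bits

Right side — compute H(Y|X) from the conditional distributions:
P(X) = (3/10, 3/10, 2/5), so H(X) = 1.5710 bits
H(Y|X) = Σ_x P(X=x) · H(Y|X=x):
  P(Y|X=0) = (1/3, 2/3), H(Y|X=0) = 0.9183, weight P(X=0) = 3/10
  P(Y|X=1) = (2/3, 1/3), H(Y|X=1) = 0.9183, weight P(X=1) = 3/10
  P(Y|X=2) = (1/4, 3/4), H(Y|X=2) = 0.8113, weight P(X=2) = 2/5
H(Y|X) = 0.8755 bits

H(X) + H(Y|X) = 1.5710 + 0.8755 = 2.4464 bits

Both sides equal 2.4464 bits. ✓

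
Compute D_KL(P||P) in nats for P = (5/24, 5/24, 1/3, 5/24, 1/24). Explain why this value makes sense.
0.0000 nats

KL divergence satisfies the Gibbs inequality: D_KL(P||Q) ≥ 0 for all distributions P, Q.

D_KL(P||Q) = Σ p(x) log(p(x)/q(x))
Each term is p(x) × log_e(p(x)/p(x)) = p(x) × log_e(1) = 0, so the sum is 0.
D_KL(P||Q) = 0.0000 nats

When P = Q, the KL divergence is exactly 0, as there is no 'divergence' between identical distributions.

This non-negativity is a fundamental property: relative entropy cannot be negative because it measures how different Q is from P.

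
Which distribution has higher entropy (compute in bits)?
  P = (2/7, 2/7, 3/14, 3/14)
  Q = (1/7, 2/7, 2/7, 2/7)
P

Computing entropies in bits:
H(P) = 1.9852
H(Q) = 1.9502

Distribution P has higher entropy.

Intuition: The distribution closer to uniform (more spread out) has higher entropy.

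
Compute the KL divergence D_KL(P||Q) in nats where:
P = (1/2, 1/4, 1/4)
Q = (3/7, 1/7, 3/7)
0.0822 nats

KL divergence: D_KL(P||Q) = Σ p(x) log(p(x)/q(x))

Computing term by term:
  x=0: 1/2 × log_e[(1/2)/(3/7)] = 1/2 × 0.1542 = 0.0771
  x=1: 1/4 × log_e[(1/4)/(1/7)] = 1/4 × 0.5596 = 0.1399
  x=2: 1/4 × log_e[(1/4)/(3/7)] = 1/4 × -0.5390 = -0.1347

D_KL(P||Q) = 0.0822 nats

Note: KL divergence is always non-negative and equals 0 iff P = Q.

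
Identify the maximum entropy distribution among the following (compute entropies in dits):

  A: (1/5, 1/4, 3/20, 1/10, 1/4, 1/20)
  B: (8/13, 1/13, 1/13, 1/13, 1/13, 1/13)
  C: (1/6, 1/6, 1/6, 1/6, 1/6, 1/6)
C

For a discrete distribution over n outcomes, entropy is maximized by the uniform distribution.

Computing entropies:
H(A) = 0.7295 dits
H(B) = 0.5582 dits
H(C) = 0.7782 dits

The uniform distribution (where all probabilities equal 1/6) achieves the maximum entropy of log_10(6) = 0.7782 dits.

Distribution C has the highest entropy.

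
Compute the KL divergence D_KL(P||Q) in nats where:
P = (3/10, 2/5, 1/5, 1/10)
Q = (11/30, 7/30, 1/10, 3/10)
0.1842 nats

KL divergence: D_KL(P||Q) = Σ p(x) log(p(x)/q(x))

Computing term by term:
  x=0: 3/10 × log_e[(3/10)/(11/30)] = 3/10 × -0.2007 = -0.0602
  x=1: 2/5 × log_e[(2/5)/(7/30)] = 2/5 × 0.5390 = 0.2156
  x=2: 1/5 × log_e[(1/5)/(1/10)] = 1/5 × 0.6931 = 0.1386
  x=3: 1/10 × log_e[(1/10)/(3/10)] = 1/10 × -1.0986 = -0.1099

D_KL(P||Q) = 0.1842 nats

Note: KL divergence is always non-negative and equals 0 iff P = Q.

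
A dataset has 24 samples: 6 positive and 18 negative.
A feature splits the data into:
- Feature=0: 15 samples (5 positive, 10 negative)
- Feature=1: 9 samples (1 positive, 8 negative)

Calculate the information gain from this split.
0.0486 bits

Information Gain = H(Y) - H(Y|Feature)

Before split:
P(positive) = 6/24 = 0.2500
H(Y) = 0.8113 bits

After split:
Feature=0: H = 0.9183 bits (weight = 15/24)
Feature=1: H = 0.5033 bits (weight = 9/24)
H(Y|Feature) = (15/24)×0.9183 + (9/24)×0.5033 = 0.7627 bits

Information Gain = 0.8113 - 0.7627 = 0.0486 bits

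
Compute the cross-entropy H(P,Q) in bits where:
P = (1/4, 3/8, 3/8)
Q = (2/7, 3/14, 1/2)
1.6602 bits

Cross-entropy: H(P,Q) = -Σ p(x) log q(x)

Alternatively: H(P,Q) = H(P) + D_KL(P||Q)
H(P) = 1.5613 bits
D_KL(P||Q) = 0.0990 bits

H(P,Q) = 1.5613 + 0.0990 = 1.6602 bits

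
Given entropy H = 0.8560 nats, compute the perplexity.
2.3537

Perplexity is e^H (or exp(H) for natural log).

H = 0.8560 nats
Perplexity = e^0.8560 = 2.3537

Interpretation: The model's uncertainty is equivalent to choosing uniformly among 2.4 options.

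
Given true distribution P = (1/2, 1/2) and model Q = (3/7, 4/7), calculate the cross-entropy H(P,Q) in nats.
0.7035 nats

Cross-entropy: H(P,Q) = -Σ p(x) log q(x)

Alternatively: H(P,Q) = H(P) + D_KL(P||Q)
H(P) = 0.6931 nats
D_KL(P||Q) = 0.0103 nats

H(P,Q) = 0.6931 + 0.0103 = 0.7035 nats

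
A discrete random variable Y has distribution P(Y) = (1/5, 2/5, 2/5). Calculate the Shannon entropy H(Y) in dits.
0.4581 dits

Shannon entropy is H(X) = -Σ p(x) log p(x).

For P = (1/5, 2/5, 2/5):
H = -1/5 × log_10(1/5) -2/5 × log_10(2/5) -2/5 × log_10(2/5)
H = 0.4581 dits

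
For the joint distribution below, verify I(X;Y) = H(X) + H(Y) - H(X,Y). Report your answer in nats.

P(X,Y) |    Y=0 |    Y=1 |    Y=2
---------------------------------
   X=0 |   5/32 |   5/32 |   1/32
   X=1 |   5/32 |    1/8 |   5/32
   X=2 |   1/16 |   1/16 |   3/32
I(X;Y) = 0.0559 nats

Mutual information has multiple equivalent forms:
- I(X;Y) = H(X) - H(X|Y)
- I(X;Y) = H(Y) - H(Y|X)
- I(X;Y) = H(X) + H(Y) - H(X,Y)

Computing all quantities:
H(X) = 1.0612, H(Y) = 1.0916, H(X,Y) = 2.0969
H(X|Y) = 1.0053, H(Y|X) = 1.0357

Verification:
H(X) - H(X|Y) = 1.0612 - 1.0053 = 0.0559
H(Y) - H(Y|X) = 1.0916 - 1.0357 = 0.0559
H(X) + H(Y) - H(X,Y) = 1.0612 + 1.0916 - 2.0969 = 0.0559

All forms give I(X;Y) = 0.0559 nats. ✓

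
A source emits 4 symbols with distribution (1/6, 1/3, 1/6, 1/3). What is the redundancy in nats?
0.0566 nats

Redundancy measures how far a source is from maximum entropy:
R = H_max - H(X)

Maximum entropy for 4 symbols: H_max = log_e(4) = 1.3863 nats
Actual entropy: H(X) = 1.3297 nats
Redundancy: R = 1.3863 - 1.3297 = 0.0566 nats

This redundancy represents potential for compression: the source could be compressed by 0.0566 nats per symbol.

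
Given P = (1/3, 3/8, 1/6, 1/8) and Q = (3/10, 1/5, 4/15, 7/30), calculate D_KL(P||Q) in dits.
0.0497 dits

KL divergence: D_KL(P||Q) = Σ p(x) log(p(x)/q(x))

Computing term by term:
  x=0: 1/3 × log_10[(1/3)/(3/10)] = 1/3 × 0.0458 = 0.0153
  x=1: 3/8 × log_10[(3/8)/(1/5)] = 3/8 × 0.2730 = 0.1024
  x=2: 1/6 × log_10[(1/6)/(4/15)] = 1/6 × -0.2041 = -0.0340
  x=3: 1/8 × log_10[(1/8)/(7/30)] = 1/8 × -0.2711 = -0.0339

D_KL(P||Q) = 0.0497 dits

Note: KL divergence is always non-negative and equals 0 iff P = Q.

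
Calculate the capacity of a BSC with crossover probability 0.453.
0.0064 bits

For a binary symmetric channel (BSC) with error probability p:
Capacity C = 1 - H(p) bits per symbol

where H(p) = -p log₂(p) - (1-p) log₂(1-p) is the binary entropy function.

H(0.453) = 0.9936 bits
C = 1 - 0.9936 = 0.0064 bits per symbol

This means we can reliably transmit up to 0.0064 bits of information per channel use.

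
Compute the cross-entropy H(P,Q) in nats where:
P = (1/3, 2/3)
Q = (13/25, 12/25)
0.7073 nats

Cross-entropy: H(P,Q) = -Σ p(x) log q(x)

Alternatively: H(P,Q) = H(P) + D_KL(P||Q)
H(P) = 0.6365 nats
D_KL(P||Q) = 0.0708 nats

H(P,Q) = 0.6365 + 0.0708 = 0.7073 nats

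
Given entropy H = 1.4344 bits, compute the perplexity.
2.7027

Perplexity is 2^H (or exp(H) for natural log).

H = 1.4344 bits
Perplexity = 2^1.4344 = 2.7027

Interpretation: The model's uncertainty is equivalent to choosing uniformly among 2.7 options.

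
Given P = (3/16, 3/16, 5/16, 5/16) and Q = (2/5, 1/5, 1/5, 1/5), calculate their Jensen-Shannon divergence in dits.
0.0140 dits

Jensen-Shannon divergence is:
JSD(P||Q) = 0.5 × D_KL(P||M) + 0.5 × D_KL(Q||M)
where M = 0.5 × (P + Q) is the mixture distribution.

M = 0.5 × (3/16, 3/16, 5/16, 5/16) + 0.5 × (2/5, 1/5, 1/5, 1/5) = (0.29375, 0.19375, 0.25625, 0.25625)

D_KL(P||M) = 0.0146 dits
D_KL(Q||M) = 0.0133 dits

JSD(P||Q) = 0.5 × 0.0146 + 0.5 × 0.0133 = 0.0140 dits

Unlike KL divergence, JSD is symmetric and bounded: 0 ≤ JSD ≤ log(2).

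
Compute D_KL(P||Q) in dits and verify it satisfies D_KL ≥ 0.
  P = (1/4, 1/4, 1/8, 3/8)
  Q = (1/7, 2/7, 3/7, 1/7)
0.1365 dits

KL divergence satisfies the Gibbs inequality: D_KL(P||Q) ≥ 0 for all distributions P, Q.

D_KL(P||Q) = Σ p(x) log(p(x)/q(x))
Term by term:
  x=0: 1/4 × log_10[(1/4)/(1/7)] = 0.0608
  x=1: 1/4 × log_10[(1/4)/(2/7)] = -0.0145
  x=2: 1/8 × log_10[(1/8)/(3/7)] = -0.0669
  x=3: 3/8 × log_10[(3/8)/(1/7)] = 0.1572
D_KL(P||Q) = 0.1365 dits

D_KL(P||Q) = 0.1365 ≥ 0 ✓

This non-negativity is a fundamental property: relative entropy cannot be negative because it measures how different Q is from P.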